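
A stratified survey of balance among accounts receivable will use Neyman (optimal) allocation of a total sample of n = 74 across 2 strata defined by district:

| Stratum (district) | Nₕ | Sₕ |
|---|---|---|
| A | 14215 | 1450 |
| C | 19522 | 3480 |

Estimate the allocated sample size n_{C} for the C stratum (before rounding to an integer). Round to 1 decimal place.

Neyman allocation: nₕ = n·NₕSₕ / Σⱼ NⱼSⱼ.
Σ NⱼSⱼ = 14215·1450 + 19522·3480 = 8.854831 × 10^7.
n_{C} = 74·19522·3480 / (8.854831 × 10^7) = 56.8.

56.8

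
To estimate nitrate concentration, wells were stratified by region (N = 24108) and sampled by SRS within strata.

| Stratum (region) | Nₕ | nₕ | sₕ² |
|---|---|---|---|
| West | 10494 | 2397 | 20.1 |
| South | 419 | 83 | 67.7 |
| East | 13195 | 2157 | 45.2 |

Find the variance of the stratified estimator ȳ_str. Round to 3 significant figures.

Var(ȳ_str) = Σₕ Wₕ²(1 − fₕ)sₕ²/nₕ with Wₕ = Nₕ/N, N = 24108.
West: Wₕ = 0.43529119; term = 0.43529119²·(1 − 0.22841624)·20.1/2397 = 0.0012259446.
South: Wₕ = 0.01738012; term = 0.01738012²·(1 − 0.19809069)·67.7/83 = 1.9757933 × 10^-4.
East: Wₕ = 0.54732869; term = 0.54732869²·(1 − 0.16347101)·45.2/2157 = 0.0052512864.
Sum = 0.0066748103.

0.00667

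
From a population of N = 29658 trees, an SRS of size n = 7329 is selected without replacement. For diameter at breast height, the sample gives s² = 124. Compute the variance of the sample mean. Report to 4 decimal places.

Under SRS without replacement, Var(ȳ) = (1 − f)·s²/n with f = n/N = 7329/29658 = 0.24711714.
Var(ȳ) = (1 − 0.24711714)·124/7329 = 0.75288286·0.016919089 = 0.012738092.

0.0127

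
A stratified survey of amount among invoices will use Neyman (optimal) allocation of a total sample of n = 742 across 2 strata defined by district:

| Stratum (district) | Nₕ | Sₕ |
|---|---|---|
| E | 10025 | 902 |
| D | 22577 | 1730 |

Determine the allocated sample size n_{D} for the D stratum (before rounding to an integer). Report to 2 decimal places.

602.51

Neyman allocation: nₕ = n·NₕSₕ / Σⱼ NⱼSⱼ.
Σ NⱼSⱼ = 10025·902 + 22577·1730 = 4.810076 × 10^7.
n_{D} = 742·22577·1730 / (4.810076 × 10^7) = 602.51.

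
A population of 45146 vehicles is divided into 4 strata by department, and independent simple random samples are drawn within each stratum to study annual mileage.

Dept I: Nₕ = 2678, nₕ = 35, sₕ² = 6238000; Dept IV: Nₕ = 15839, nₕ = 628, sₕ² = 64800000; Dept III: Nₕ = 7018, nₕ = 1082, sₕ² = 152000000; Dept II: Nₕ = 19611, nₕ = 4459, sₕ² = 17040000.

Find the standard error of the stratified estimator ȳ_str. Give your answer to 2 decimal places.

Var(ȳ_str) = Σₕ Wₕ²(1 − fₕ)sₕ²/nₕ with Wₕ = Nₕ/N, N = 45146.
Dept I: Wₕ = 0.05931866; term = 0.05931866²·(1 − 0.01306945)·6238000/35 = 618.93709.
Dept IV: Wₕ = 0.35083950; term = 0.35083950²·(1 − 0.03964897)·64800000/628 = 12197.261.
Dept III: Wₕ = 0.15545120; term = 0.15545120²·(1 − 0.15417498)·152000000/1082 = 2871.3427.
Dept II: Wₕ = 0.43439064; term = 0.43439064²·(1 − 0.22737239)·17040000/4459 = 557.13862.
Sum = 16244.679.
SE = √(16244.679) = 127.45.

127.45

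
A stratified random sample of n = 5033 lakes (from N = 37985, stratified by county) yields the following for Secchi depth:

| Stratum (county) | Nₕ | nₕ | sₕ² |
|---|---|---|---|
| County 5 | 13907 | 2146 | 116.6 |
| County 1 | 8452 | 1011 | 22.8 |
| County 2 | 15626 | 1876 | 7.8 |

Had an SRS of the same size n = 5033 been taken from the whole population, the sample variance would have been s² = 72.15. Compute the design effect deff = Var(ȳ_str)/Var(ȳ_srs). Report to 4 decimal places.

0.6241

Var(ȳ_str) = Σ Wₕ²(1−fₕ)sₕ²/nₕ with Wₕ = Nₕ/37985:
  County 5: (13907/37985)²·(1−2146/13907)·116.6/2146 = 0.0061591712
  County 1: (8452/37985)²·(1−1011/8452)·22.8/1011 = 9.8299254 × 10^-4
  County 2: (15626/37985)²·(1−1876/15626)·7.8/1876 = 6.1913881 × 10^-4
  → Var(ȳ_str) = 0.0077613026.
Var(ȳ_srs) = (1 − 5033/37985)·72.15/5033 = 0.012435952.
deff = 0.0077613026 / 0.012435952 = 0.6241.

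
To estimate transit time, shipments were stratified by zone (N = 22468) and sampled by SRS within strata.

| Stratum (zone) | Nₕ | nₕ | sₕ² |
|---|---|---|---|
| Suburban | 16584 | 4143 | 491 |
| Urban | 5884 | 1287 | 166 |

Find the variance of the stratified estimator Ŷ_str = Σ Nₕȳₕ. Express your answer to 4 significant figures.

2.794 × 10^7

Var(Ŷ_str) = Σₕ Nₕ²(1 − fₕ)sₕ²/nₕ.
Suburban: 16584²·(1 − 4143/16584)·491/4143 = 2.4451817 × 10^7.
Urban: 5884²·(1 − 1287/5884)·166/1287 = 3.4888051 × 10^6.
Sum = 2.7940622 × 10^7.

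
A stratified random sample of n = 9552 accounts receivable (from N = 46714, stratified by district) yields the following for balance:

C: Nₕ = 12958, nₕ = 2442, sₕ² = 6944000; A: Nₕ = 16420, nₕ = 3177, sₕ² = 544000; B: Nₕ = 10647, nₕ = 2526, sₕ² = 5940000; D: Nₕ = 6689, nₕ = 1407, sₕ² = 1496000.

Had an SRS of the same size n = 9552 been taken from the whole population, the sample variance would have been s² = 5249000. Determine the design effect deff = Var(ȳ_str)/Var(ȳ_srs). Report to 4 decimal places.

Var(ȳ_str) = Σ Wₕ²(1−fₕ)sₕ²/nₕ with Wₕ = Nₕ/46714:
  C: (12958/46714)²·(1−2442/12958)·6944000/2442 = 177.56546
  A: (16420/46714)²·(1−3177/16420)·544000/3177 = 17.062674
  B: (10647/46714)²·(1−2526/10647)·5940000/2526 = 93.174217
  D: (6689/46714)²·(1−1407/6689)·1496000/1407 = 17.214839
  → Var(ȳ_str) = 305.01719.
Var(ȳ_srs) = (1 − 9552/46714)·5249000/9552 = 437.15382.
deff = 305.01719 / 437.15382 = 0.6977.

0.6977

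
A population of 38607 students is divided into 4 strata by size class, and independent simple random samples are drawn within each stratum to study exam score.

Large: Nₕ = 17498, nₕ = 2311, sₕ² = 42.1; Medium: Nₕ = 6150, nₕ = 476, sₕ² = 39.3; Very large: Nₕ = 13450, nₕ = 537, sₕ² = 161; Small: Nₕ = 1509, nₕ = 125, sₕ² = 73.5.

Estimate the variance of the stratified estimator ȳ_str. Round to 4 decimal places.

0.0409

Var(ȳ_str) = Σₕ Wₕ²(1 − fₕ)sₕ²/nₕ with Wₕ = Nₕ/N, N = 38607.
Large: Wₕ = 0.45323387; term = 0.45323387²·(1 − 0.13207224)·42.1/2311 = 0.0032479583.
Medium: Wₕ = 0.15929754; term = 0.15929754²·(1 − 0.07739837)·39.3/476 = 0.001932938.
Very large: Wₕ = 0.34838242; term = 0.34838242²·(1 − 0.03992565)·161/537 = 0.034935657.
Small: Wₕ = 0.03908618; term = 0.03908618²·(1 − 0.08283632)·73.5/125 = 8.2389249 × 10^-4.
Sum = 0.040940446.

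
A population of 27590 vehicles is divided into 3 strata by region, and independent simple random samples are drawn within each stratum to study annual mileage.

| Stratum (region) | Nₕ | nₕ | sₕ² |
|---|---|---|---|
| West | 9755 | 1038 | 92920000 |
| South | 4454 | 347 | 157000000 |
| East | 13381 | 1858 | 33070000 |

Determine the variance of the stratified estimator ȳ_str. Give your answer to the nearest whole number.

Var(ȳ_str) = Σₕ Wₕ²(1 − fₕ)sₕ²/nₕ with Wₕ = Nₕ/N, N = 27590.
West: Wₕ = 0.35357013; term = 0.35357013²·(1 − 0.10640697)·92920000/1038 = 10000.064.
South: Wₕ = 0.16143530; term = 0.16143530²·(1 − 0.07790750)·157000000/347 = 10872.807.
East: Wₕ = 0.48499456; term = 0.48499456²·(1 − 0.13885360)·33070000/1858 = 3605.2818.
Sum = 24478.153.

24478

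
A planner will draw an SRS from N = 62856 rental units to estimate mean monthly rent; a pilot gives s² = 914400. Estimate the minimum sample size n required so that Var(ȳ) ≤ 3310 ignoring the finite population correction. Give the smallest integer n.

Without fpc, n₀ = s²/D = 914400/3310 = 276.2538.
Rounding up, n = 277.

277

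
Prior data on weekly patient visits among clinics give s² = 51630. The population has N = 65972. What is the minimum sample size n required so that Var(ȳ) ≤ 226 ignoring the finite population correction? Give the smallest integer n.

229

Without fpc, n₀ = s²/D = 51630/226 = 228.4513.
Rounding up, n = 229.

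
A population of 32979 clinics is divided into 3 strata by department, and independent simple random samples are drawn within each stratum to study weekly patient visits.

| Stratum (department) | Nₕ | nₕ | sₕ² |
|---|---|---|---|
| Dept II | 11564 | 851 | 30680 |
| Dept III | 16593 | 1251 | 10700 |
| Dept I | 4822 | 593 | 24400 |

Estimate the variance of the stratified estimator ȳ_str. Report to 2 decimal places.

6.88

Var(ȳ_str) = Σₕ Wₕ²(1 − fₕ)sₕ²/nₕ with Wₕ = Nₕ/N, N = 32979.
Dept II: Wₕ = 0.35064738; term = 0.35064738²·(1 − 0.07359045)·30680/851 = 4.1064829.
Dept III: Wₕ = 0.50313836; term = 0.50313836²·(1 − 0.07539324)·10700/1251 = 2.0019738.
Dept I: Wₕ = 0.14621426; term = 0.14621426²·(1 − 0.12297802)·24400/593 = 0.77148069.
Sum = 6.8799374.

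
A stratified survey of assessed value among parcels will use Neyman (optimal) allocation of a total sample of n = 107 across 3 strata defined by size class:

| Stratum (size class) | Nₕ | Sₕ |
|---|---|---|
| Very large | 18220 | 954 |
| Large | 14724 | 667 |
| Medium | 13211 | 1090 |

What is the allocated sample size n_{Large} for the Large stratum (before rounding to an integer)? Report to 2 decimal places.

25.26

Neyman allocation: nₕ = n·NₕSₕ / Σⱼ NⱼSⱼ.
Σ NⱼSⱼ = 18220·954 + 14724·667 + 13211·1090 = 4.1602778 × 10^7.
n_{Large} = 107·14724·667 / (4.1602778 × 10^7) = 25.26.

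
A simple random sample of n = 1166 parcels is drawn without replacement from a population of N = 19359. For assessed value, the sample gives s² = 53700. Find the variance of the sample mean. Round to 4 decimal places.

Under SRS without replacement, Var(ȳ) = (1 − f)·s²/n with f = n/N = 1166/19359 = 0.06023038.
Var(ȳ) = (1 − 0.06023038)·53700/1166 = 0.93976962·46.054889 = 43.280985.

43.2810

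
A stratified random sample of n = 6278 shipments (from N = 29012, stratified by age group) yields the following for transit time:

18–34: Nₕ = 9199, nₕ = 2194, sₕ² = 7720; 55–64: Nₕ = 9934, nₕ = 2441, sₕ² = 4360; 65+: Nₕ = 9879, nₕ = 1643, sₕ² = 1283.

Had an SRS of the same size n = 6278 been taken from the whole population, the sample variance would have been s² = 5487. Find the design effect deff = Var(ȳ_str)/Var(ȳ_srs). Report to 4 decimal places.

Var(ȳ_str) = Σ Wₕ²(1−fₕ)sₕ²/nₕ with Wₕ = Nₕ/29012:
  18–34: (9199/29012)²·(1−2194/9199)·7720/2194 = 0.26938543
  55–64: (9934/29012)²·(1−2441/9934)·4360/2441 = 0.15795859
  65+: (9879/29012)²·(1−1643/9879)·1283/1643 = 0.075485421
  → Var(ȳ_str) = 0.50282944.
Var(ȳ_srs) = (1 − 6278/29012)·5487/6278 = 0.68487582.
deff = 0.50282944 / 0.68487582 = 0.7342.

0.7342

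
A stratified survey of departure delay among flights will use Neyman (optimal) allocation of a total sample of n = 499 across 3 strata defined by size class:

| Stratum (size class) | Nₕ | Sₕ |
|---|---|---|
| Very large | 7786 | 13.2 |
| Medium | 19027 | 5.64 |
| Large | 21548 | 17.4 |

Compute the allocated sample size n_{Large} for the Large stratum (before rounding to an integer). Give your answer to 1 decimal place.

Neyman allocation: nₕ = n·NₕSₕ / Σⱼ NⱼSⱼ.
Σ NⱼSⱼ = 7786·13.2 + 19027·5.64 + 21548·17.4 = 585022.68.
n_{Large} = 499·21548·17.4 / 585022.68 = 319.8.

319.8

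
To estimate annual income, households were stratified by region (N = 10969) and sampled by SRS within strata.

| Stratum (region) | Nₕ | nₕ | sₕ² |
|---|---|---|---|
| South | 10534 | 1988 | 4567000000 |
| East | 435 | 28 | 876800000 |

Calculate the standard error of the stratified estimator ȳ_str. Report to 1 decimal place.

Var(ȳ_str) = Σₕ Wₕ²(1 − fₕ)sₕ²/nₕ with Wₕ = Nₕ/N, N = 10969.
South: Wₕ = 0.96034278; term = 0.96034278²·(1 − 0.18872223)·4567000000/1988 = 1.7188452 × 10^6.
East: Wₕ = 0.03965722; term = 0.03965722²·(1 − 0.06436782)·876800000/28 = 46077.839.
Sum = 1.764923 × 10^6.
SE = √(1.764923 × 10^6) = 1328.5.

1328.5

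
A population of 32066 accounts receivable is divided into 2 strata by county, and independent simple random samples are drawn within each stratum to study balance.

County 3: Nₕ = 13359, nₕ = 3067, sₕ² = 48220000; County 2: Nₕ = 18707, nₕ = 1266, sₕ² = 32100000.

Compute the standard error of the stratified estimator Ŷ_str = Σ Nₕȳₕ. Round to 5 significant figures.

Var(Ŷ_str) = Σₕ Nₕ²(1 − fₕ)sₕ²/nₕ.
County 3: 13359²·(1 − 3067/13359)·48220000/3067 = 2.1616589 × 10^12.
County 2: 18707²·(1 − 1266/18707)·32100000/1266 = 8.272692 × 10^12.
Sum = 1.0434351 × 10^13.
SE = √(1.0434351 × 10^13) = 3.2302 × 10^6.

3.2302 × 10^6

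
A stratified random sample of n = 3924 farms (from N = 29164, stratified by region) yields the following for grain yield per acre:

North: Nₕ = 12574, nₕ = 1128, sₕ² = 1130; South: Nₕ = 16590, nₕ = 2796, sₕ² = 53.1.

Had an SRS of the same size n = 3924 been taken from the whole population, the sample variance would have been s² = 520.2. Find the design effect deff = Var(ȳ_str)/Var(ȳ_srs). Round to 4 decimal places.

1.5220

Var(ȳ_str) = Σ Wₕ²(1−fₕ)sₕ²/nₕ with Wₕ = Nₕ/29164:
  North: (12574/29164)²·(1−1128/12574)·1130/1128 = 0.16951275
  South: (16590/29164)²·(1−2796/16590)·53.1/2796 = 0.0051097515
  → Var(ȳ_str) = 0.1746225.
Var(ȳ_srs) = (1 − 3924/29164)·520.2/3924 = 0.11473175.
deff = 0.1746225 / 0.11473175 = 1.5220.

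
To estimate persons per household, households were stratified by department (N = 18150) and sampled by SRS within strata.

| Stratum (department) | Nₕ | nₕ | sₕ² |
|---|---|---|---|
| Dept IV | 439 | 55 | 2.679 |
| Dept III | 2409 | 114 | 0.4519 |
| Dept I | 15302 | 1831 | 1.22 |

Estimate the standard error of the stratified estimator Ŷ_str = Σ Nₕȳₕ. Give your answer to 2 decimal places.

409.24

Var(Ŷ_str) = Σₕ Nₕ²(1 − fₕ)sₕ²/nₕ.
Dept IV: 439²·(1 − 55/439)·2.679/55 = 8211.1837.
Dept III: 2409²·(1 − 114/2409)·0.4519/114 = 21915.782.
Dept I: 15302²·(1 − 1831/15302)·1.22/1831 = 137347.11.
Sum = 167474.08.
SE = √(167474.08) = 409.24.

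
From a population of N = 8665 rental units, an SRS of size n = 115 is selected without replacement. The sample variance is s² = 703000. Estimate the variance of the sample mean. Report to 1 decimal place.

Under SRS without replacement, Var(ȳ) = (1 − f)·s²/n with f = n/N = 115/8665 = 0.01327178.
Var(ȳ) = (1 − 0.01327178)·703000/115 = 0.98672822·6113.0435 = 6031.9125.

6031.9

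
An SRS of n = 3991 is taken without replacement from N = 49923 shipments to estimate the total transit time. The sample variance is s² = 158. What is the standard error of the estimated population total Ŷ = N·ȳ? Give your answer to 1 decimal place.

9527.9

Var(Ŷ) = N²·Var(ȳ) = N²·(1 − n/N)·s²/n.
f = 3991/49923 = 0.07994311; Var(ȳ) = 0.92005689·158/3991 = 0.036424202.
Var(Ŷ) = 49923² · 0.036424202 = 9.0780255 × 10^7.
SE(Ŷ) = √(9.0780255 × 10^7) = 9527.9.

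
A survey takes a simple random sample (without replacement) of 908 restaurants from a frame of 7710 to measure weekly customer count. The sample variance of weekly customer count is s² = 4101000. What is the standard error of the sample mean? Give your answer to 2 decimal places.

Under SRS without replacement, Var(ȳ) = (1 − f)·s²/n with f = n/N = 908/7710 = 0.11776913.
Var(ȳ) = (1 − 0.11776913)·4101000/908 = 0.88223087·4516.5198 = 3984.6132.
SE(ȳ) = √(3984.6132) = 63.12.

63.12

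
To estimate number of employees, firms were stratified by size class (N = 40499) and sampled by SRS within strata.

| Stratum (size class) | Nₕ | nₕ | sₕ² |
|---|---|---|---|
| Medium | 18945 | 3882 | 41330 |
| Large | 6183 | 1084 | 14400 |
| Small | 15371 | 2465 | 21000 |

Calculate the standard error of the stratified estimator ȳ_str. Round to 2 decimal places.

Var(ȳ_str) = Σₕ Wₕ²(1 − fₕ)sₕ²/nₕ with Wₕ = Nₕ/N, N = 40499.
Medium: Wₕ = 0.46778933; term = 0.46778933²·(1 − 0.20490895)·41330/3882 = 1.8523684.
Large: Wₕ = 0.15267044; term = 0.15267044²·(1 − 0.17531942)·14400/1084 = 0.25534589.
Small: Wₕ = 0.37954024; term = 0.37954024²·(1 − 0.16036692)·21000/2465 = 1.030404.
Sum = 3.1381183.
SE = √(3.1381183) = 1.77.

1.77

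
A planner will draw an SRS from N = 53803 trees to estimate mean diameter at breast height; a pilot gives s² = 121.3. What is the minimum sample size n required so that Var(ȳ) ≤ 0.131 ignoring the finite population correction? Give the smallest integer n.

Without fpc, n₀ = s²/D = 121.3/0.131 = 925.9542.
Rounding up, n = 926.

926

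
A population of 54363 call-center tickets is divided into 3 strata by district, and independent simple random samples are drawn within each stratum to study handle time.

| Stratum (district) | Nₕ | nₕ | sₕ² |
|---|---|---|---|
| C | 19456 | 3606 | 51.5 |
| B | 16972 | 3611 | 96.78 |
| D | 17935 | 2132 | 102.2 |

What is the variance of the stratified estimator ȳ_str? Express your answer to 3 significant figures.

Var(ȳ_str) = Σₕ Wₕ²(1 − fₕ)sₕ²/nₕ with Wₕ = Nₕ/N, N = 54363.
C: Wₕ = 0.35789048; term = 0.35789048²·(1 − 0.18534128)·51.5/3606 = 0.0014902444.
B: Wₕ = 0.31219763; term = 0.31219763²·(1 − 0.21276220)·96.78/3611 = 0.0020564743.
D: Wₕ = 0.32991189; term = 0.32991189²·(1 − 0.11887371)·102.2/2132 = 0.0045972465.
Sum = 0.0081439652.

0.00814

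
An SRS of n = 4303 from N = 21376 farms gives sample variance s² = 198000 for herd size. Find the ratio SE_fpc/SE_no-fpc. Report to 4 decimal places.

f = n/N = 4303/21376 = 0.20130052.
SE_no-fpc = √(s²/n) = 6.7833921; SE_fpc = √((1−f)s²/n) = 6.0623167.
Ratio = √(1−f) = 0.89369988.

0.8937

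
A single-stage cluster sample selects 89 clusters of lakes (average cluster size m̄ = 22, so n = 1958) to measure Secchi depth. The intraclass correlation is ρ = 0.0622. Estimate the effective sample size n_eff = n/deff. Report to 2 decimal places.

849.02

deff = 1 + (22 − 1)·0.0622 = 1 + 1.3062 = 2.3062.
n_eff = 1958 / 2.3062 = 849.02.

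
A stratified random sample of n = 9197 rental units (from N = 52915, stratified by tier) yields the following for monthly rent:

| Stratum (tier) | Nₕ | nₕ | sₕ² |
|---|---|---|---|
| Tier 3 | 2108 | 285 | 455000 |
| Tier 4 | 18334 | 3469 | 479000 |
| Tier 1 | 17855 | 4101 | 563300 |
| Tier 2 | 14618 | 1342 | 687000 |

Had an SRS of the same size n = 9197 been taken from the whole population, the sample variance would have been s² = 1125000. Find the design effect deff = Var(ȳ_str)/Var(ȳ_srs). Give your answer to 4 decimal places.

Var(ȳ_str) = Σ Wₕ²(1−fₕ)sₕ²/nₕ with Wₕ = Nₕ/52915:
  Tier 3: (2108/52915)²·(1−285/2108)·455000/285 = 2.1911202
  Tier 4: (18334/52915)²·(1−3469/18334)·479000/3469 = 13.439891
  Tier 1: (17855/52915)²·(1−4101/17855)·563300/4101 = 12.047065
  Tier 2: (14618/52915)²·(1−1342/14618)·687000/1342 = 35.481488
  → Var(ȳ_str) = 63.159564.
Var(ȳ_srs) = (1 − 9197/52915)·1125000/9197 = 101.06198.
deff = 63.159564 / 101.06198 = 0.6250.

0.6250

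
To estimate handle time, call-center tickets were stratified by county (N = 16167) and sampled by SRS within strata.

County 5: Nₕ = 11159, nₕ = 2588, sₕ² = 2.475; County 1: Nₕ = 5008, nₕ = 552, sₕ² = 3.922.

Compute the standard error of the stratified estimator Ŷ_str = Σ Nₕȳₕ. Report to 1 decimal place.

500.0

Var(Ŷ_str) = Σₕ Nₕ²(1 − fₕ)sₕ²/nₕ.
County 5: 11159²·(1 − 2588/11159)·2.475/2588 = 91467.688.
County 1: 5008²·(1 − 552/5008)·3.922/552 = 158554.3.
Sum = 250021.99.
SE = √(250021.99) = 500.0.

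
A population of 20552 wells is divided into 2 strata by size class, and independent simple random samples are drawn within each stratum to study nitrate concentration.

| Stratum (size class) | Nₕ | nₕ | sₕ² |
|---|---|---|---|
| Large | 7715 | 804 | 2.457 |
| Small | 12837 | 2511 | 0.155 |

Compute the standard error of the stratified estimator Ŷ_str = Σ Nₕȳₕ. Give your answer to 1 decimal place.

Var(Ŷ_str) = Σₕ Nₕ²(1 − fₕ)sₕ²/nₕ.
Large: 7715²·(1 − 804/7715)·2.457/804 = 162939.33.
Small: 12837²·(1 − 2511/12837)·0.155/2511 = 8182.3989.
Sum = 171121.73.
SE = √(171121.73) = 413.7.

413.7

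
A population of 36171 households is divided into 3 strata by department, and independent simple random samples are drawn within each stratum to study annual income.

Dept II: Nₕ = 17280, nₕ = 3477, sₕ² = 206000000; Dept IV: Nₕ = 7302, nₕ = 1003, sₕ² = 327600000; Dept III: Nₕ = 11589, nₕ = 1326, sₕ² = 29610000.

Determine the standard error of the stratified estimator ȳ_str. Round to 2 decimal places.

Var(ȳ_str) = Σₕ Wₕ²(1 − fₕ)sₕ²/nₕ with Wₕ = Nₕ/N, N = 36171.
Dept II: Wₕ = 0.47773078; term = 0.47773078²·(1 − 0.20121528)·206000000/3477 = 10800.87.
Dept IV: Wₕ = 0.20187443; term = 0.20187443²·(1 − 0.13735963)·327600000/1003 = 11482.471.
Dept III: Wₕ = 0.32039479; term = 0.32039479²·(1 − 0.11441885)·29610000/1326 = 2029.9911.
Sum = 24313.332.
SE = √(24313.332) = 155.93.

155.93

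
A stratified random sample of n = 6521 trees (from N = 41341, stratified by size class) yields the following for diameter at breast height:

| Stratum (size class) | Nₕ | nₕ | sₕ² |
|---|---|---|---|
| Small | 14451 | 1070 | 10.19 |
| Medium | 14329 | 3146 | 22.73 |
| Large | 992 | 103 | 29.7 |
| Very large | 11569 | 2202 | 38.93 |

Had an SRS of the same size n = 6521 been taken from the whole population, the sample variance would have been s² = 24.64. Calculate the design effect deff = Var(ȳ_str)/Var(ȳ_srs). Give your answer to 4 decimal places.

0.9504

Var(ȳ_str) = Σ Wₕ²(1−fₕ)sₕ²/nₕ with Wₕ = Nₕ/41341:
  Small: (14451/41341)²·(1−1070/14451)·10.19/1070 = 0.0010774942
  Medium: (14329/41341)²·(1−3146/14329)·22.73/3146 = 6.7741213 × 10^-4
  Large: (992/41341)²·(1−103/992)·29.7/103 = 1.4878896 × 10^-4
  Very large: (11569/41341)²·(1−2202/11569)·38.93/2202 = 0.0011209893
  → Var(ȳ_str) = 0.0030246846.
Var(ȳ_srs) = (1 − 6521/41341)·24.64/6521 = 0.0031825431.
deff = 0.0030246846 / 0.0031825431 = 0.9504.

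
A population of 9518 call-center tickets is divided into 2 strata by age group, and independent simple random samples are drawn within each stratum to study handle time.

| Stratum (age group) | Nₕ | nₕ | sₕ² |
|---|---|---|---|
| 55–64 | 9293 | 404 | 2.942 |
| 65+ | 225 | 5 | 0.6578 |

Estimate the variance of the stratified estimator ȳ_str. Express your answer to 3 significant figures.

Var(ȳ_str) = Σₕ Wₕ²(1 − fₕ)sₕ²/nₕ with Wₕ = Nₕ/N, N = 9518.
55–64: Wₕ = 0.97636058; term = 0.97636058²·(1 − 0.04347358)·2.942/404 = 0.0066401631.
65+: Wₕ = 0.02363942; term = 0.02363942²·(1 − 0.02222222)·0.6578/5 = 7.1884898 × 10^-5.
Sum = 0.006712048.

0.00671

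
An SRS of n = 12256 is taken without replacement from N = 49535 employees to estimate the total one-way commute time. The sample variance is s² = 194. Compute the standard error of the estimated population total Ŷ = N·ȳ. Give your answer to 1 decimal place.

5406.5

Var(Ŷ) = N²·Var(ȳ) = N²·(1 − n/N)·s²/n.
f = 12256/49535 = 0.24742102; Var(ȳ) = 0.75257898·194/12256 = 0.011912559.
Var(Ŷ) = 49535² · 0.011912559 = 2.9230039 × 10^7.
SE(Ŷ) = √(2.9230039 × 10^7) = 5406.5.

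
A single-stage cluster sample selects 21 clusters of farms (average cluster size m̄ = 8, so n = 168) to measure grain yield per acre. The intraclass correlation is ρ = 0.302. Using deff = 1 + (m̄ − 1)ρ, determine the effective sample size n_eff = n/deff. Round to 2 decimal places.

deff = 1 + (8 − 1)·0.302 = 1 + 2.114 = 3.114.
n_eff = 168 / 3.114 = 53.95.

53.95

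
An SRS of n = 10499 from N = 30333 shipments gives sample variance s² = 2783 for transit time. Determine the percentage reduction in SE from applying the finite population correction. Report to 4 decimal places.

f = n/N = 10499/30333 = 0.34612468.
SE_no-fpc = √(s²/n) = 0.51485227; SE_fpc = √((1−f)s²/n) = 0.41632272.
Ratio = √(1−f) = 0.80862557. Reduction = 100·(1 − 0.80862557) = 19.1374%.

19.1374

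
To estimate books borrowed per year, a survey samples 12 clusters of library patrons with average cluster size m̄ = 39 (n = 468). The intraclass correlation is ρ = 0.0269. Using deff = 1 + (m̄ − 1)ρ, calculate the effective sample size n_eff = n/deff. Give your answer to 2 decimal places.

231.43

deff = 1 + (39 − 1)·0.0269 = 1 + 1.0222 = 2.0222.
n_eff = 468 / 2.0222 = 231.43.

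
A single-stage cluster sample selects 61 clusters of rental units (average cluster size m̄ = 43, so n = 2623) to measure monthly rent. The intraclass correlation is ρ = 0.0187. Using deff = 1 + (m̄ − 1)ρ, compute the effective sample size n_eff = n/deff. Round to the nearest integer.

1469

deff = 1 + (43 − 1)·0.0187 = 1 + 0.7854 = 1.7854.
n_eff = 2623 / 1.7854 = 1469.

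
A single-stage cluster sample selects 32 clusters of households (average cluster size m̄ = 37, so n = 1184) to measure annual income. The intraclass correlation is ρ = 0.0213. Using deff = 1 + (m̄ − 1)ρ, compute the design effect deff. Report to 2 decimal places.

1.77

deff = 1 + (37 − 1)·0.0213 = 1 + 0.7668 = 1.7668.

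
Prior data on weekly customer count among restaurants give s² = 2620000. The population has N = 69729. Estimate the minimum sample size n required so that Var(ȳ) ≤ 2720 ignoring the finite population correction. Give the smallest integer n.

964

Without fpc, n₀ = s²/D = 2620000/2720 = 963.2353.
Rounding up, n = 964.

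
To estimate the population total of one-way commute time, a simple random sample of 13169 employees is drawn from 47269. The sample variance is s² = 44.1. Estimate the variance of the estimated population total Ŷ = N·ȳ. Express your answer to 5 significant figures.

Var(Ŷ) = N²·Var(ȳ) = N²·(1 − n/N)·s²/n.
f = 13169/47269 = 0.27859697; Var(ȳ) = 0.72140303·44.1/13169 = 0.0024158155.
Var(Ŷ) = 47269² · 0.0024158155 = 5.3977976 × 10^6.

5.3978 × 10^6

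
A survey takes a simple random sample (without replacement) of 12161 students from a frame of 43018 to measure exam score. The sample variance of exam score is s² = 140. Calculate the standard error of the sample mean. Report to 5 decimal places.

0.09087

Under SRS without replacement, Var(ȳ) = (1 − f)·s²/n with f = n/N = 12161/43018 = 0.28269562.
Var(ȳ) = (1 − 0.28269562)·140/12161 = 0.71730438·0.011512211 = 0.0082577595.
SE(ȳ) = √(0.0082577595) = 0.09087.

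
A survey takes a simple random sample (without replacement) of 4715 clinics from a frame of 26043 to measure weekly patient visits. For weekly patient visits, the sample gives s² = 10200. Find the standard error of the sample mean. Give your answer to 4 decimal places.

1.3310

Under SRS without replacement, Var(ȳ) = (1 − f)·s²/n with f = n/N = 4715/26043 = 0.18104673.
Var(ȳ) = (1 − 0.18104673)·10200/4715 = 0.81895327·2.1633086 = 1.7716486.
SE(ȳ) = √(1.7716486) = 1.3310.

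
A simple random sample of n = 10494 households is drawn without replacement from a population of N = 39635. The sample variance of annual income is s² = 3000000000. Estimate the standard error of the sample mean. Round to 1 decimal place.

Under SRS without replacement, Var(ȳ) = (1 − f)·s²/n with f = n/N = 10494/39635 = 0.26476599.
Var(ȳ) = (1 − 0.26476599)·3000000000/10494 = 0.73523401·285877.64 = 210186.97.
SE(ȳ) = √(210186.97) = 458.5.

458.5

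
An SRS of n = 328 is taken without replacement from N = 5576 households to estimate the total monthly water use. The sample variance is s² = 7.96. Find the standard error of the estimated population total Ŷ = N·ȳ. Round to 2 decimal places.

Var(Ŷ) = N²·Var(ȳ) = N²·(1 − n/N)·s²/n.
f = 328/5576 = 0.05882353; Var(ȳ) = 0.94117647·7.96/328 = 0.022840746.
Var(Ŷ) = 5576² · 0.022840746 = 710159.36.
SE(Ŷ) = √(710159.36) = 842.71.

842.71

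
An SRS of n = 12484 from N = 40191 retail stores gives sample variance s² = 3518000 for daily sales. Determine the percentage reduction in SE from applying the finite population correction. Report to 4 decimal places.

16.9709

f = n/N = 12484/40191 = 0.31061680.
SE_no-fpc = √(s²/n) = 16.786921; SE_fpc = √((1−f)s²/n) = 13.93803.
Ratio = √(1−f) = 0.83029103. Reduction = 100·(1 − 0.83029103) = 16.9709%.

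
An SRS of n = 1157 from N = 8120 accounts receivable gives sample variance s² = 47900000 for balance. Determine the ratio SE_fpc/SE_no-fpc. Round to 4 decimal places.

0.9260

f = n/N = 1157/8120 = 0.14248768.
SE_no-fpc = √(s²/n) = 203.47032; SE_fpc = √((1−f)s²/n) = 188.41751.
Ratio = √(1−f) = 0.92601961.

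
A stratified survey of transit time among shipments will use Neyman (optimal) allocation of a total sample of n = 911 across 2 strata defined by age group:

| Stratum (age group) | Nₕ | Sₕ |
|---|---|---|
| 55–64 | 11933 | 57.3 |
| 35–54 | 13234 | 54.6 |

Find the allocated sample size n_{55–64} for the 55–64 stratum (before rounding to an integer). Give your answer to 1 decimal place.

Neyman allocation: nₕ = n·NₕSₕ / Σⱼ NⱼSⱼ.
Σ NⱼSⱼ = 11933·57.3 + 13234·54.6 = 1.4063373 × 10^6.
n_{55–64} = 911·11933·57.3 / (1.4063373 × 10^6) = 442.9.

442.9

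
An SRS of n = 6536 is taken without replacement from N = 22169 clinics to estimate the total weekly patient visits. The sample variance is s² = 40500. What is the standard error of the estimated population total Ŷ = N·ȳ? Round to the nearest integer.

46341

Var(Ŷ) = N²·Var(ȳ) = N²·(1 − n/N)·s²/n.
f = 6536/22169 = 0.29482611; Var(ȳ) = 0.70517389·40500/6536 = 4.3695751.
Var(Ŷ) = 22169² · 4.3695751 = 2.1474913 × 10^9.
SE(Ŷ) = √(2.1474913 × 10^9) = 46341.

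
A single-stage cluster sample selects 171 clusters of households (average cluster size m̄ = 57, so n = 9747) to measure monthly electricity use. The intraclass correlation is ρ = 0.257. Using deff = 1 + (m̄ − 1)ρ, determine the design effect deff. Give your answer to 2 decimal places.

deff = 1 + (57 − 1)·0.257 = 1 + 14.392 = 15.392.

15.39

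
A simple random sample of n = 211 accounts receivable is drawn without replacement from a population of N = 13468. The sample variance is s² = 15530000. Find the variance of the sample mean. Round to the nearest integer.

Under SRS without replacement, Var(ȳ) = (1 − f)·s²/n with f = n/N = 211/13468 = 0.01566677.
Var(ȳ) = (1 − 0.01566677)·15530000/211 = 0.98433323·73601.896 = 72448.792.

72449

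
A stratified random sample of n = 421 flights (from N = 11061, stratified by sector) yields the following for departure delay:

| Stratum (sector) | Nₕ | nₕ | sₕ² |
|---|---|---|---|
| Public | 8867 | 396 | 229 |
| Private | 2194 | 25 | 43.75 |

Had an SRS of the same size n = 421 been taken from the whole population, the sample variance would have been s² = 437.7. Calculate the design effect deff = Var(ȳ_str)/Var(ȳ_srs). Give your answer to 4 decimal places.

0.4231

Var(ȳ_str) = Σ Wₕ²(1−fₕ)sₕ²/nₕ with Wₕ = Nₕ/11061:
  Public: (8867/11061)²·(1−396/8867)·229/396 = 0.35502824
  Private: (2194/11061)²·(1−25/2194)·43.75/25 = 0.068068384
  → Var(ȳ_str) = 0.42309662.
Var(ȳ_srs) = (1 − 421/11061)·437.7/421 = 1.000096.
deff = 0.42309662 / 1.000096 = 0.4231.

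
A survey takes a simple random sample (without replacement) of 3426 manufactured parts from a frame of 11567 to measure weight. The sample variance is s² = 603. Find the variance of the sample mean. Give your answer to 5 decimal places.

Under SRS without replacement, Var(ȳ) = (1 − f)·s²/n with f = n/N = 3426/11567 = 0.29618743.
Var(ȳ) = (1 − 0.29618743)·603/3426 = 0.70381257·0.17600701 = 0.12387594.

0.12388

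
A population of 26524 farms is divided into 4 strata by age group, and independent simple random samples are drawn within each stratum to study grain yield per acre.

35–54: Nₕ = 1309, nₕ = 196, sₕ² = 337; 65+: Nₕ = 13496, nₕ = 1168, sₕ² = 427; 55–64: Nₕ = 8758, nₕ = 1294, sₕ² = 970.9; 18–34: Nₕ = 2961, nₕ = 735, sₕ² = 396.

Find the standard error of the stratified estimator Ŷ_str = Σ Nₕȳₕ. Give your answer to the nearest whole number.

10767

Var(Ŷ_str) = Σₕ Nₕ²(1 − fₕ)sₕ²/nₕ.
35–54: 1309²·(1 − 196/1309)·337/196 = 2.5050052 × 10^6.
65+: 13496²·(1 − 1168/13496)·427/1168 = 6.0825085 × 10^7.
55–64: 8758²·(1 − 1294/8758)·970.9/1294 = 4.9047491 × 10^7.
18–34: 2961²·(1 − 735/2961)·396/735 = 3.5511696 × 10^6.
Sum = 1.1592875 × 10^8.
SE = √(1.1592875 × 10^8) = 10767.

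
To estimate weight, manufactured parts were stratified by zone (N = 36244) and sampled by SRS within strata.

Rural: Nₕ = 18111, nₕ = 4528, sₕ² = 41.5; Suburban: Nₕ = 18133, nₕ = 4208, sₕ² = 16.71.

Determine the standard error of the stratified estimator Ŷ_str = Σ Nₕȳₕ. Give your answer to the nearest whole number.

Var(Ŷ_str) = Σₕ Nₕ²(1 − fₕ)sₕ²/nₕ.
Rural: 18111²·(1 − 4528/18111)·41.5/4528 = 2.2546535 × 10^6.
Suburban: 18133²·(1 − 4208/18133)·16.71/4208 = 1.0026875 × 10^6.
Sum = 3.257341 × 10^6.
SE = √(3.257341 × 10^6) = 1805.

1805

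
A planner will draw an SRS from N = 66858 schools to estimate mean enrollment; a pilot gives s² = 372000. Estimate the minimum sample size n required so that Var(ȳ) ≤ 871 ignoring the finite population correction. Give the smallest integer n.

Without fpc, n₀ = s²/D = 372000/871 = 427.0953.
Rounding up, n = 428.

428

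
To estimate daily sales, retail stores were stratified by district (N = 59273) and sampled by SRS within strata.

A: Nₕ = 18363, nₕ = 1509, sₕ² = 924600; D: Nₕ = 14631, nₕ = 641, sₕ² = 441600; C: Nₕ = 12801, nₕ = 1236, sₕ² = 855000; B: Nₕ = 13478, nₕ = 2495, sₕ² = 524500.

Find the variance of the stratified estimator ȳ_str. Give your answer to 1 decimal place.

132.1

Var(ȳ_str) = Σₕ Wₕ²(1 − fₕ)sₕ²/nₕ with Wₕ = Nₕ/N, N = 59273.
A: Wₕ = 0.30980379; term = 0.30980379²·(1 − 0.08217612)·924600/1509 = 53.975597.
D: Wₕ = 0.24684089; term = 0.24684089²·(1 − 0.04381109)·441600/641 = 40.137373.
C: Wₕ = 0.21596680; term = 0.21596680²·(1 − 0.09655496)·855000/1236 = 29.14898.
B: Wₕ = 0.22738852; term = 0.22738852²·(1 − 0.18511649)·524500/2495 = 8.8574266.
Sum = 132.11938.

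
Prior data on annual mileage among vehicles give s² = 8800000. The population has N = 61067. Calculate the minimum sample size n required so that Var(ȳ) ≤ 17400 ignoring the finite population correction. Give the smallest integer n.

506

Without fpc, n₀ = s²/D = 8800000/17400 = 505.7471.
Rounding up, n = 506.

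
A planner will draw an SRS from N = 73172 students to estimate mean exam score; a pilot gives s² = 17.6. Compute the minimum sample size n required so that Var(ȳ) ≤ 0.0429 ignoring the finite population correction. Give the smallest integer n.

411

Without fpc, n₀ = s²/D = 17.6/0.0429 = 410.2564.
Rounding up, n = 411.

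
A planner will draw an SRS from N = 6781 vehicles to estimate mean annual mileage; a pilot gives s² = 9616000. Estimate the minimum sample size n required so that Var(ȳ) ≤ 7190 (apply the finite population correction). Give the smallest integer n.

1118

Without fpc, n₀ = s²/D = 9616000/7190 = 1337.4131.
With fpc, (1 − n/N)·s²/n ≤ D requires n ≥ n₀/(1 + n₀/N) = 1337.4131/(1 + 1337.4131/6781) = 1117.0900.
Rounding up, n = 1118.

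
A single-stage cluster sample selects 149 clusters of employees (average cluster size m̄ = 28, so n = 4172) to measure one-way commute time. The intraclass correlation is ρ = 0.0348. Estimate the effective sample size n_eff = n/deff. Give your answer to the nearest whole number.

2151

deff = 1 + (28 − 1)·0.0348 = 1 + 0.9396 = 1.9396.
n_eff = 4172 / 1.9396 = 2151.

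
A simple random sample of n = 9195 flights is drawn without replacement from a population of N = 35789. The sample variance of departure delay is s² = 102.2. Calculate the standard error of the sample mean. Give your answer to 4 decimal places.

0.0909

Under SRS without replacement, Var(ȳ) = (1 − f)·s²/n with f = n/N = 9195/35789 = 0.25692252.
Var(ȳ) = (1 − 0.25692252)·102.2/9195 = 0.74307748·0.011114736 = 0.0082591102.
SE(ȳ) = √(0.0082591102) = 0.0909.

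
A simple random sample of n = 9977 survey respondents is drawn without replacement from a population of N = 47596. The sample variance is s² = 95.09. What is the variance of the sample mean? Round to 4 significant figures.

0.007533

Under SRS without replacement, Var(ȳ) = (1 − f)·s²/n with f = n/N = 9977/47596 = 0.20961846.
Var(ȳ) = (1 − 0.20961846)·95.09/9977 = 0.79038154·0.0095309211 = 0.0075330642.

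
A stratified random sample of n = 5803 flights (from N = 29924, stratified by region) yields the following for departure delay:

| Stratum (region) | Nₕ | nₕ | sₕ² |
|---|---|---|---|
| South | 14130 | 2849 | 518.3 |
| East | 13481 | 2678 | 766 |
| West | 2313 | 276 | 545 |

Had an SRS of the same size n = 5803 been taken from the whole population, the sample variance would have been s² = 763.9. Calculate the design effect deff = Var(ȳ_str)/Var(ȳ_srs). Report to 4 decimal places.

Var(ȳ_str) = Σ Wₕ²(1−fₕ)sₕ²/nₕ with Wₕ = Nₕ/29924:
  South: (14130/29924)²·(1−2849/14130)·518.3/2849 = 0.032384652
  East: (13481/29924)²·(1−2678/13481)·766/2678 = 0.046520609
  West: (2313/29924)²·(1−276/2313)·545/276 = 0.010389982
  → Var(ȳ_str) = 0.089295243.
Var(ȳ_srs) = (1 − 5803/29924)·763.9/5803 = 0.1061108.
deff = 0.089295243 / 0.1061108 = 0.8415.

0.8415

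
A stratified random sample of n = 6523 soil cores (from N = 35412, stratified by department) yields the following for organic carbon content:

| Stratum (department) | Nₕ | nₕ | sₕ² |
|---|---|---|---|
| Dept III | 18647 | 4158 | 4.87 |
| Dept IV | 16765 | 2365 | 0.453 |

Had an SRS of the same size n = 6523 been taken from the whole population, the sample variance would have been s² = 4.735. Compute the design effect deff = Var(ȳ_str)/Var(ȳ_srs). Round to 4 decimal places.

Var(ȳ_str) = Σ Wₕ²(1−fₕ)sₕ²/nₕ with Wₕ = Nₕ/35412:
  Dept III: (18647/35412)²·(1−4158/18647)·4.87/4158 = 2.5234282 × 10^-4
  Dept IV: (16765/35412)²·(1−2365/16765)·0.453/2365 = 3.6875014 × 10^-5
  → Var(ȳ_str) = 2.8921783 × 10^-4.
Var(ȳ_srs) = (1 − 6523/35412)·4.735/6523 = 5.9218126 × 10^-4.
deff = (2.8921783 × 10^-4) / (5.9218126 × 10^-4) = 0.4884.

0.4884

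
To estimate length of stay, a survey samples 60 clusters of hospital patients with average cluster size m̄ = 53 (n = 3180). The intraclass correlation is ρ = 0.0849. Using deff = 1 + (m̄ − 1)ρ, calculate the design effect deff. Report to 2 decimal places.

5.41

deff = 1 + (53 − 1)·0.0849 = 1 + 4.4148 = 5.4148.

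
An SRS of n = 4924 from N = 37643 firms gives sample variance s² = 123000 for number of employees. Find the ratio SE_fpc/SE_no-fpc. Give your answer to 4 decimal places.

f = n/N = 4924/37643 = 0.13080785.
SE_no-fpc = √(s²/n) = 4.9979687; SE_fpc = √((1−f)s²/n) = 4.65963.
Ratio = √(1−f) = 0.93230475.

0.9323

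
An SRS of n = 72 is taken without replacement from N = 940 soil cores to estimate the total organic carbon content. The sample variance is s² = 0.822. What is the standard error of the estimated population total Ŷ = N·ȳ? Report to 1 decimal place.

Var(Ŷ) = N²·Var(ȳ) = N²·(1 − n/N)·s²/n.
f = 72/940 = 0.07659574; Var(ȳ) = 0.92340426·0.822/72 = 0.010542199.
Var(Ŷ) = 940² · 0.010542199 = 9315.087.
SE(Ŷ) = √(9315.087) = 96.5.

96.5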